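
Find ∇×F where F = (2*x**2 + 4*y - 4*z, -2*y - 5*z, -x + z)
(5, -3, -4)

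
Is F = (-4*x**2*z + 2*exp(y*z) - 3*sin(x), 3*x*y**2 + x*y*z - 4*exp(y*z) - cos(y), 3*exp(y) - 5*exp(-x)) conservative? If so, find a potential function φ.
No, ∇×F = (-x*y + 4*y*exp(y*z) + 3*exp(y), -4*x**2 + 2*y*exp(y*z) - 5*exp(-x), 3*y**2 + y*z - 2*z*exp(y*z)) ≠ 0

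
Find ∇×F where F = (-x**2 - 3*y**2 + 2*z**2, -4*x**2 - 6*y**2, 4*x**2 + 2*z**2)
(0, -8*x + 4*z, -8*x + 6*y)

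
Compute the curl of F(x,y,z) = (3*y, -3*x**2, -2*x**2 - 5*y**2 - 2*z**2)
(-10*y, 4*x, -6*x - 3)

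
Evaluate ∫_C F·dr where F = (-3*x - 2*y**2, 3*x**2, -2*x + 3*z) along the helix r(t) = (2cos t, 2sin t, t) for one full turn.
6*pi**2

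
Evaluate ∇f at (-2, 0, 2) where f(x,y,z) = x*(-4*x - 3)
(13, 0, 0)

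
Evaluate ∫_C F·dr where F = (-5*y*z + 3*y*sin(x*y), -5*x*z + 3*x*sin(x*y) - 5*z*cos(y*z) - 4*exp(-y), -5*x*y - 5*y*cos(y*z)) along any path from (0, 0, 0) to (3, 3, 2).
-91 + 4*exp(-3) - 5*sin(6) - 3*cos(9)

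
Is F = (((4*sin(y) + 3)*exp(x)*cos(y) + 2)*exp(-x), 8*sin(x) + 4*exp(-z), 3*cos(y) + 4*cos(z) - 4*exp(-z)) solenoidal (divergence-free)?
No, ∇·F = -4*sin(z) + 4*exp(-z) - 2*exp(-x)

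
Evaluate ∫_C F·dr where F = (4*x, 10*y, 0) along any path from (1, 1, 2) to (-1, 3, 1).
40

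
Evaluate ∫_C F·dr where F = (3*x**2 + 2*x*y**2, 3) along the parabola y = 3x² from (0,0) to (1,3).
13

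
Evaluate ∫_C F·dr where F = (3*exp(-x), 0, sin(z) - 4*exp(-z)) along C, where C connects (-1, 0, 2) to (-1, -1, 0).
-4*exp(-2) + cos(2) + 3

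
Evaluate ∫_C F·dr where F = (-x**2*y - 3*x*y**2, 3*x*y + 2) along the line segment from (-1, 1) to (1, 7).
-62/3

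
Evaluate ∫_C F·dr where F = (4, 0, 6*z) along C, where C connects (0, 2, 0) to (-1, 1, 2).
8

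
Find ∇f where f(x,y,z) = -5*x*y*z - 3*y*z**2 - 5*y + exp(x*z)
(z*(-5*y + exp(x*z)), -5*x*z - 3*z**2 - 5, -5*x*y + x*exp(x*z) - 6*y*z)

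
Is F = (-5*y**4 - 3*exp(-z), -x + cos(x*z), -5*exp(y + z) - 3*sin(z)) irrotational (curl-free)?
No, ∇×F = (x*sin(x*z) - 5*exp(y + z), 3*exp(-z), 20*y**3 - z*sin(x*z) - 1)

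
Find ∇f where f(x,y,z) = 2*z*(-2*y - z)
(0, -4*z, -4*y - 4*z)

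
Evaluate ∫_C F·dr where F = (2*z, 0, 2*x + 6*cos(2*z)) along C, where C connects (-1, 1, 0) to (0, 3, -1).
-3*sin(2)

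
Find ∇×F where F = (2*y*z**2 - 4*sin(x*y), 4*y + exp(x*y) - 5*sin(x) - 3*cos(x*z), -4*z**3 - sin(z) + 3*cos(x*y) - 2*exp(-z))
(-3*x*(sin(x*y) + sin(x*z)), y*(4*z + 3*sin(x*y)), 4*x*cos(x*y) + y*exp(x*y) - 2*z**2 + 3*z*sin(x*z) - 5*cos(x))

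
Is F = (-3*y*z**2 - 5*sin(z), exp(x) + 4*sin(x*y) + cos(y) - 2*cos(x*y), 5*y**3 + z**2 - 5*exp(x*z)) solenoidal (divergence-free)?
No, ∇·F = -5*x*exp(x*z) + 2*x*sin(x*y) + 4*x*cos(x*y) + 2*z - sin(y)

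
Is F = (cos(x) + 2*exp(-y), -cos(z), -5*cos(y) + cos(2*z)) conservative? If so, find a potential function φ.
No, ∇×F = (5*sin(y) - sin(z), 0, 2*exp(-y)) ≠ 0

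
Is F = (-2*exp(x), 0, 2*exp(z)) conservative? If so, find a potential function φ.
Yes, F is conservative. φ = -2*exp(x) + 2*exp(z)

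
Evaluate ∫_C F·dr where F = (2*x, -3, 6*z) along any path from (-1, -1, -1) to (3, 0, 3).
29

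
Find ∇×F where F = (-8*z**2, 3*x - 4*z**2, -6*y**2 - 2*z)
(-12*y + 8*z, -16*z, 3)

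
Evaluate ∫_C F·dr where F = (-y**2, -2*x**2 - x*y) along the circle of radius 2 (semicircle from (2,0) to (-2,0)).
16/3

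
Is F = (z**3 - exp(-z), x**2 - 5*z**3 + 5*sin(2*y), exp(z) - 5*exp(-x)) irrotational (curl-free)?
No, ∇×F = (15*z**2, 3*z**2 + exp(-z) - 5*exp(-x), 2*x)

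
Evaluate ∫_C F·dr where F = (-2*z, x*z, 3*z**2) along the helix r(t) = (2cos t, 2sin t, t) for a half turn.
pi*(pi + 4 + pi**2)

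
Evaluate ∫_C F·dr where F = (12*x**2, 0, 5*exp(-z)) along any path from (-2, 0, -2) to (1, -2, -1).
-5*E + 36 + 5*exp(2)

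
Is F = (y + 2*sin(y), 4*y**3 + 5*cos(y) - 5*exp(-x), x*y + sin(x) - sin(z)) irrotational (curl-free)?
No, ∇×F = (x, -y - cos(x), -2*cos(y) - 1 + 5*exp(-x))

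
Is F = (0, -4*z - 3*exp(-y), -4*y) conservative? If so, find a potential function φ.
Yes, F is conservative. φ = -4*y*z + 3*exp(-y)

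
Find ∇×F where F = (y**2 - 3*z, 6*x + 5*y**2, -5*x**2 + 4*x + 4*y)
(4, 10*x - 7, 6 - 2*y)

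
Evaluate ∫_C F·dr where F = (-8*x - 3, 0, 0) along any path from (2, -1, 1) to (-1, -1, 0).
21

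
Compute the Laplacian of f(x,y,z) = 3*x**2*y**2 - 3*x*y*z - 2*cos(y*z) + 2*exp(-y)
6*x**2 + 2*y**2*cos(y*z) + 6*y**2 + 2*z**2*cos(y*z) + 2*exp(-y)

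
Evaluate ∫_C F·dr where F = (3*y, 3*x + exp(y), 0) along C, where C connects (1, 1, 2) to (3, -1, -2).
-12 - 2*sinh(1)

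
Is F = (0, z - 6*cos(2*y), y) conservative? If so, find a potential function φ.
Yes, F is conservative. φ = y*z - 3*sin(2*y)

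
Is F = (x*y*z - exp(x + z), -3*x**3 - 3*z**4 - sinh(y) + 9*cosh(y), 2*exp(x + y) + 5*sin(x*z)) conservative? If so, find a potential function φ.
No, ∇×F = (12*z**3 + 2*exp(x + y), x*y - 5*z*cos(x*z) - 2*exp(x + y) - exp(x + z), x*(-9*x - z)) ≠ 0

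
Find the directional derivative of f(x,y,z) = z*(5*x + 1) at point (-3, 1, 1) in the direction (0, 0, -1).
14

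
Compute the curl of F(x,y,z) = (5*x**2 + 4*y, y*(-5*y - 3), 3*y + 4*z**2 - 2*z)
(3, 0, -4)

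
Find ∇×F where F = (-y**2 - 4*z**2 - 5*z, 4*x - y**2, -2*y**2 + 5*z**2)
(-4*y, -8*z - 5, 2*y + 4)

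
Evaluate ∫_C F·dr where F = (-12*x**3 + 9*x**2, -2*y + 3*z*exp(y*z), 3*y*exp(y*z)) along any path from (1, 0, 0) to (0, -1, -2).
-4 + 3*exp(2)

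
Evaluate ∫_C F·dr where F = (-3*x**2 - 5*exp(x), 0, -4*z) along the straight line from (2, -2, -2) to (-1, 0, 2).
-5*exp(-1) + 9 + 5*exp(2)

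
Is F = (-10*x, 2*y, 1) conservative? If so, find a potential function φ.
Yes, F is conservative. φ = -5*x**2 + y**2 + z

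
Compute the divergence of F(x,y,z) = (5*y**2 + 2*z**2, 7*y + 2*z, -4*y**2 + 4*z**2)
8*z + 7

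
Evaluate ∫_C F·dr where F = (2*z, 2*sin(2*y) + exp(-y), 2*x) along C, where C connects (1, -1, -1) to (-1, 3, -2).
-cos(6) + cos(2) - exp(-3) + E + 6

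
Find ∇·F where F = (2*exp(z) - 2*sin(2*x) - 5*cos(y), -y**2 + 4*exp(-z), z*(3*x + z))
3*x - 2*y + 2*z - 4*cos(2*x)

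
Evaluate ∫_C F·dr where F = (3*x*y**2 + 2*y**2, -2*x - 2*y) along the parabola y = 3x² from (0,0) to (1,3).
-49/10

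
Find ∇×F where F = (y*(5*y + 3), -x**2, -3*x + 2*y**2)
(4*y, 3, -2*x - 10*y - 3)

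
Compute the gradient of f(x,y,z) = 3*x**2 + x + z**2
(6*x + 1, 0, 2*z)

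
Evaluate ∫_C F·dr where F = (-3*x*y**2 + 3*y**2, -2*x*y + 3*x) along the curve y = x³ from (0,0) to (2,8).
-804/7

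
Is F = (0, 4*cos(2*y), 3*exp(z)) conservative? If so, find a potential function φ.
Yes, F is conservative. φ = 3*exp(z) + 2*sin(2*y)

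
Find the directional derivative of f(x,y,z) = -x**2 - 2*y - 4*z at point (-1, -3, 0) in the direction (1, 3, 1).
-8*sqrt(11)/11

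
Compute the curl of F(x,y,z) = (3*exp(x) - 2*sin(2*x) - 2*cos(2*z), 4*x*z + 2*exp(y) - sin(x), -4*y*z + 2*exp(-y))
(-4*x - 4*z - 2*exp(-y), 4*sin(2*z), 4*z - cos(x))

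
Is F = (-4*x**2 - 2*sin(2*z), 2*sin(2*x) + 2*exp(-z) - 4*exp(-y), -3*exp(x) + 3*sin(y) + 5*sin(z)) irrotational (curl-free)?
No, ∇×F = (3*cos(y) + 2*exp(-z), 3*exp(x) - 4*cos(2*z), 4*cos(2*x))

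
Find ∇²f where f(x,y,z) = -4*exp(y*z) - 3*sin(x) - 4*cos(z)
-4*y**2*exp(y*z) - 4*z**2*exp(y*z) + 3*sin(x) + 4*cos(z)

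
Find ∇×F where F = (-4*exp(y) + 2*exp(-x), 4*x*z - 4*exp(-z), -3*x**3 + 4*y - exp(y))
(-4*x - exp(y) + 4 - 4*exp(-z), 9*x**2, 4*z + 4*exp(y))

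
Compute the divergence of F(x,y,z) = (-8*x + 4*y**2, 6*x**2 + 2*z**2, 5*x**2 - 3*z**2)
-6*z - 8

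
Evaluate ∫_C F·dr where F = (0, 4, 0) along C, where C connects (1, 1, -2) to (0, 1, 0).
0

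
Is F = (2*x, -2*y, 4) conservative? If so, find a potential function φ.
Yes, F is conservative. φ = x**2 - y**2 + 4*z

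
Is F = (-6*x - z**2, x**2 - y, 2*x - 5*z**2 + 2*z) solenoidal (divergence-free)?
No, ∇·F = -10*z - 5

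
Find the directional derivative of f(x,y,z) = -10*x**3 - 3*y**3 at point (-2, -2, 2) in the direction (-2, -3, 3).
174*sqrt(22)/11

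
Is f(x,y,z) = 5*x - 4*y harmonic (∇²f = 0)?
Yes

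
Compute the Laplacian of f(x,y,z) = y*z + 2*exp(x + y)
4*exp(x + y)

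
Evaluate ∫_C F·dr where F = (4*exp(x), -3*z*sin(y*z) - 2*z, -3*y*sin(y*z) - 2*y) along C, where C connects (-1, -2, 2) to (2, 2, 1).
-12 - 4*exp(-1) + 3*cos(2) - 3*cos(4) + 4*exp(2)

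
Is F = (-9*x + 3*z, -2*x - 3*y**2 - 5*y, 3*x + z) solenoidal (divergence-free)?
No, ∇·F = -6*y - 13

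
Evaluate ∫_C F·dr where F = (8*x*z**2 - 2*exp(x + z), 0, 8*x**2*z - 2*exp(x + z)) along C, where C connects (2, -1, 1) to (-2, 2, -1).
4*sinh(3)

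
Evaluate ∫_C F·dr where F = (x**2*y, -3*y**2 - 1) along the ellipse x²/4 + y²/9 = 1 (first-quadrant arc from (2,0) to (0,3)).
-30 - 3*pi/2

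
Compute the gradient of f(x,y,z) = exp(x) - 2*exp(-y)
(exp(x), 2*exp(-y), 0)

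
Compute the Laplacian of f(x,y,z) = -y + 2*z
0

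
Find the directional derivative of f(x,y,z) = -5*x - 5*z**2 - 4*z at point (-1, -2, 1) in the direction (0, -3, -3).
7*sqrt(2)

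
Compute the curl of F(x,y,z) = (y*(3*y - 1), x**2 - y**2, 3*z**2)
(0, 0, 2*x - 6*y + 1)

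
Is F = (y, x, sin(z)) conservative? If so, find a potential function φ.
Yes, F is conservative. φ = x*y - cos(z)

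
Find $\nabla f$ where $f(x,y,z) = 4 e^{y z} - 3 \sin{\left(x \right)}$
(-3*cos(x), 4*z*exp(y*z), 4*y*exp(y*z))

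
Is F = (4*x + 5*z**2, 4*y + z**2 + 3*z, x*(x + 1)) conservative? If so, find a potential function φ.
No, ∇×F = (-2*z - 3, -2*x + 10*z - 1, 0) ≠ 0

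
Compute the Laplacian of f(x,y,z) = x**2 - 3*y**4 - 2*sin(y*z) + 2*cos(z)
2*y**2*sin(y*z) - 36*y**2 + 2*z**2*sin(y*z) - 2*cos(z) + 2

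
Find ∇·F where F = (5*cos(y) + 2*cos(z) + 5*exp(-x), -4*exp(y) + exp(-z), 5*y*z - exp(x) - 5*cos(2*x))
5*y - 4*exp(y) - 5*exp(-x)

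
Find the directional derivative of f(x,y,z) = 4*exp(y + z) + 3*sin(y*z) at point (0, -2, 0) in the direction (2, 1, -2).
4 - 4*exp(-2)/3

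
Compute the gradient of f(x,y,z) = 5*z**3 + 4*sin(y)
(0, 4*cos(y), 15*z**2)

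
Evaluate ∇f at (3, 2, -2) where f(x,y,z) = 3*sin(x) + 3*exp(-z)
(3*cos(3), 0, -3*exp(2))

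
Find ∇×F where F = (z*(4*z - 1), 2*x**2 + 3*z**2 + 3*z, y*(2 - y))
(-2*y - 6*z - 1, 8*z - 1, 4*x)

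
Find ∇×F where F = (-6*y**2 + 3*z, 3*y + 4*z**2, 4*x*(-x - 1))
(-8*z, 8*x + 7, 12*y)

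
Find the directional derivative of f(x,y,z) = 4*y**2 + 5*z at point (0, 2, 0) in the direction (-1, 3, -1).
43*sqrt(11)/11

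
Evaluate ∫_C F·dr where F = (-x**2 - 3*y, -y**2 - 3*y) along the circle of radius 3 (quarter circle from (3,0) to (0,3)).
-27/2 + 27*pi/4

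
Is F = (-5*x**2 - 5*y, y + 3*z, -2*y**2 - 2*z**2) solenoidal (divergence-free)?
No, ∇·F = -10*x - 4*z + 1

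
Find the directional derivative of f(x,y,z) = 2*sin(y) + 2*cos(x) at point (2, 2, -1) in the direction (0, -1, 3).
-sqrt(10)*cos(2)/5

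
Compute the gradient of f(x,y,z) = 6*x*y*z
(6*y*z, 6*x*z, 6*x*y)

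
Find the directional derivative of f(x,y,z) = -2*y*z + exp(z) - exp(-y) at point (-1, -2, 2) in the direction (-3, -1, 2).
sqrt(14)*(exp(2) + 12)/14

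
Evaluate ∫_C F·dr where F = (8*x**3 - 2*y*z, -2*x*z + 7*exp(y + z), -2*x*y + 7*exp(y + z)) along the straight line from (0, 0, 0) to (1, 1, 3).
-11 + 7*exp(4)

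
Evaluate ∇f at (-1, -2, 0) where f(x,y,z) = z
(0, 0, 1)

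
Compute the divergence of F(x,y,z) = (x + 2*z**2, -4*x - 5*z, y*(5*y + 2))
1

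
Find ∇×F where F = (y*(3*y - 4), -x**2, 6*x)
(0, -6, -2*x - 6*y + 4)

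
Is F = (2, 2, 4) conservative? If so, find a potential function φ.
Yes, F is conservative. φ = 2*x + 2*y + 4*z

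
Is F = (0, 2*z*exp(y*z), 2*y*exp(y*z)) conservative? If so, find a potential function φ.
Yes, F is conservative. φ = 2*exp(y*z)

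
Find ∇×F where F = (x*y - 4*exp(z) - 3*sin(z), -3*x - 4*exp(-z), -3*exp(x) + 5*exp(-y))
(-4*exp(-z) - 5*exp(-y), 3*exp(x) - 4*exp(z) - 3*cos(z), -x - 3)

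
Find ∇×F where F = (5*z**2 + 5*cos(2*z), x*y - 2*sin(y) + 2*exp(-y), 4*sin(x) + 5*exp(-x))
(0, 10*z - 10*sin(2*z) - 4*cos(x) + 5*exp(-x), y)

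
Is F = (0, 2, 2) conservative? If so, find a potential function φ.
Yes, F is conservative. φ = 2*y + 2*z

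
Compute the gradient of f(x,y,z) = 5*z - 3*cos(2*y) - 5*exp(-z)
(0, 6*sin(2*y), 5 + 5*exp(-z))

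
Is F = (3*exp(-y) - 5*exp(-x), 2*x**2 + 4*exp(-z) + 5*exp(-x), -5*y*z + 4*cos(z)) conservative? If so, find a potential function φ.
No, ∇×F = (-5*z + 4*exp(-z), 0, 4*x + 3*exp(-y) - 5*exp(-x)) ≠ 0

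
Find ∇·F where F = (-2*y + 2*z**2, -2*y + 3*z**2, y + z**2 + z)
2*z - 1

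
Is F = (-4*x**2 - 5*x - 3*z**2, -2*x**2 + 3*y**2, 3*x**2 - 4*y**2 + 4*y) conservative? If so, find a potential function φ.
No, ∇×F = (4 - 8*y, -6*x - 6*z, -4*x) ≠ 0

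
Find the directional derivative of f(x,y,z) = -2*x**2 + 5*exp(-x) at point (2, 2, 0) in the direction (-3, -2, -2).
3*sqrt(17)*(5 + 8*exp(2))*exp(-2)/17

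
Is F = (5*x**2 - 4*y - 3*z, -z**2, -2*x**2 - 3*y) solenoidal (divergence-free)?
No, ∇·F = 10*x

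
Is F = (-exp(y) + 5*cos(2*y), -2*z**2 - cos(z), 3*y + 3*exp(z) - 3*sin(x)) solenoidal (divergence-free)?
No, ∇·F = 3*exp(z)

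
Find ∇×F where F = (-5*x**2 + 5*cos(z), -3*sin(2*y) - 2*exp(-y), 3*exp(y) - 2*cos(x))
(3*exp(y), -2*sin(x) - 5*sin(z), 0)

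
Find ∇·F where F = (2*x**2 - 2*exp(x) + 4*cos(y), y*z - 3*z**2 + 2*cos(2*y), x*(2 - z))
3*x + z - 2*exp(x) - 4*sin(2*y)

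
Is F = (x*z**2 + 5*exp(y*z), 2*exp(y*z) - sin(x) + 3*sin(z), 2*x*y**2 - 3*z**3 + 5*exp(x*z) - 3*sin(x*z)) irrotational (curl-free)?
No, ∇×F = (4*x*y - 2*y*exp(y*z) - 3*cos(z), 2*x*z - 2*y**2 + 5*y*exp(y*z) - 5*z*exp(x*z) + 3*z*cos(x*z), -5*z*exp(y*z) - cos(x))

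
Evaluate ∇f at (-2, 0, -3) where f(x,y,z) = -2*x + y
(-2, 1, 0)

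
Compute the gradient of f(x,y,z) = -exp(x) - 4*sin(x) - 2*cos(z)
(-exp(x) - 4*cos(x), 0, 2*sin(z))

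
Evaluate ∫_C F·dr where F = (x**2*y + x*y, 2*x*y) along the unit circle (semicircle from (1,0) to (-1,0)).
4/3 - pi/8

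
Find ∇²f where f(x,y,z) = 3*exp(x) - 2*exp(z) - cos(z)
3*exp(x) - 2*exp(z) + cos(z)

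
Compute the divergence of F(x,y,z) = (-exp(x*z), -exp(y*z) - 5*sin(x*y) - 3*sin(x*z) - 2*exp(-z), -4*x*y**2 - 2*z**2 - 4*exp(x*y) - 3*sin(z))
-5*x*cos(x*y) - z*exp(x*z) - z*exp(y*z) - 4*z - 3*cos(z)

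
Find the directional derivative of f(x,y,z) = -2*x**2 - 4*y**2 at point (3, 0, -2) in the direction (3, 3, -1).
-36*sqrt(19)/19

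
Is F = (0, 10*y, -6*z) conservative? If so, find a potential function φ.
Yes, F is conservative. φ = 5*y**2 - 3*z**2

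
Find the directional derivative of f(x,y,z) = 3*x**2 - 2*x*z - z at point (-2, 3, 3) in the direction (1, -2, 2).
-4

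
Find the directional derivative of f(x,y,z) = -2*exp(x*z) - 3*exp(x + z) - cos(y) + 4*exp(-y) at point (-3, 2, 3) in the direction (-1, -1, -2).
sqrt(6)*(-exp(9)*sin(2) - 6 + 4*exp(7) + 9*exp(9))*exp(-9)/6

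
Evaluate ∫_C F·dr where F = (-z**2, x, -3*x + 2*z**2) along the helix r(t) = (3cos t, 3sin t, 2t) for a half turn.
-48 + 9*pi/2 + 12*pi**2 + 16*pi**3/3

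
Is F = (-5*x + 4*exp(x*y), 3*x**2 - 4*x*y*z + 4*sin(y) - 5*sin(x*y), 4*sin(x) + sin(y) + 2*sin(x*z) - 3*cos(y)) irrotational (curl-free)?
No, ∇×F = (4*x*y + 3*sin(y) + cos(y), -2*z*cos(x*z) - 4*cos(x), -4*x*exp(x*y) + 6*x - 4*y*z - 5*y*cos(x*y))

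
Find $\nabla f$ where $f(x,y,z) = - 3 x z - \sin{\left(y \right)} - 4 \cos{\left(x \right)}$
(-3*z + 4*sin(x), -cos(y), -3*x)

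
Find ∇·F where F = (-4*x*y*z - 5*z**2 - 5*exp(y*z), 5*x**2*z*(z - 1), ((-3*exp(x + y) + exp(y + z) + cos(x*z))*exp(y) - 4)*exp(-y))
-x*sin(x*z) - 4*y*z + exp(y + z)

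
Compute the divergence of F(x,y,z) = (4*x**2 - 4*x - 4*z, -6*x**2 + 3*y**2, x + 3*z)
8*x + 6*y - 1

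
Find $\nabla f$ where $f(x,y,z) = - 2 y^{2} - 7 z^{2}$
(0, -4*y, -14*z)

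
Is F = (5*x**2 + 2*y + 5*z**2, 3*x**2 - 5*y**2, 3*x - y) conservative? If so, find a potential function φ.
No, ∇×F = (-1, 10*z - 3, 6*x - 2) ≠ 0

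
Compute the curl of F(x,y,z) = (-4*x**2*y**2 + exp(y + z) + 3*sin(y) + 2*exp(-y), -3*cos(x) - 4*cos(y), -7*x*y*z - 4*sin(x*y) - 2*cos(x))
(-x*(7*z + 4*cos(x*y)), 7*y*z + 4*y*cos(x*y) + exp(y + z) - 2*sin(x), 8*x**2*y - exp(y + z) + 3*sin(x) - 3*cos(y) + 2*exp(-y))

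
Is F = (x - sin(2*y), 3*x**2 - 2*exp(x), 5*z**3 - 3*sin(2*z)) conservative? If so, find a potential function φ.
No, ∇×F = (0, 0, 6*x - 2*exp(x) + 2*cos(2*y)) ≠ 0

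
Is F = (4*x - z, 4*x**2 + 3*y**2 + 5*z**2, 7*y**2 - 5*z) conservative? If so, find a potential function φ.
No, ∇×F = (14*y - 10*z, -1, 8*x) ≠ 0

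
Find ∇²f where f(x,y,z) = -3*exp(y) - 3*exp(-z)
-3*exp(y) - 3*exp(-z)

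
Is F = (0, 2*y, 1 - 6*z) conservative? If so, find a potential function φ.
Yes, F is conservative. φ = y**2 - 3*z**2 + z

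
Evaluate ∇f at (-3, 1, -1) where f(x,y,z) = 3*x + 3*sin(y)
(3, 3*cos(1), 0)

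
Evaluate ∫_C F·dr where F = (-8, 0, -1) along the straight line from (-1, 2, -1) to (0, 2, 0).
-9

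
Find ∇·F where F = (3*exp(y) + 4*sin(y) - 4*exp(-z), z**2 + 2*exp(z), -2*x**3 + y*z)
y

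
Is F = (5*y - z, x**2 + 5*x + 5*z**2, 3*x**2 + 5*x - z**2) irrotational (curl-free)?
No, ∇×F = (-10*z, -6*x - 6, 2*x)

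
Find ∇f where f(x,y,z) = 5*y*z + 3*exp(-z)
(0, 5*z, 5*y - 3*exp(-z))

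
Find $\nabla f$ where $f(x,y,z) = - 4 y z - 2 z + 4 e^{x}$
(4*exp(x), -4*z, -4*y - 2)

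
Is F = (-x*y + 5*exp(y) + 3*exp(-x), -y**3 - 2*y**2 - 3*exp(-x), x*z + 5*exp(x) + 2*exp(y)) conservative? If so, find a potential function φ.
No, ∇×F = (2*exp(y), -z - 5*exp(x), x - 5*exp(y) + 3*exp(-x)) ≠ 0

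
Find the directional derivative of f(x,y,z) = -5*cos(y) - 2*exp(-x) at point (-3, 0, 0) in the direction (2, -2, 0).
sqrt(2)*exp(3)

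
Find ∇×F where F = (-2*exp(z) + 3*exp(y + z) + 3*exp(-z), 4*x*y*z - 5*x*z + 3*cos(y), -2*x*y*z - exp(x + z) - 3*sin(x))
(x*(-4*y - 2*z + 5), ((2*y*z - 2*exp(z) + exp(x + z) + 3*exp(y + z) + 3*cos(x))*exp(z) - 3)*exp(-z), 4*y*z - 5*z - 3*exp(y + z))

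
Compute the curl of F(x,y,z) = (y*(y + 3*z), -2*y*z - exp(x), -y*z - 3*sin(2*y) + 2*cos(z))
(2*y - z - 6*cos(2*y), 3*y, -2*y - 3*z - exp(x))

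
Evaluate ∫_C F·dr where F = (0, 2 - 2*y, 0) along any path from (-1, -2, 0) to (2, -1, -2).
5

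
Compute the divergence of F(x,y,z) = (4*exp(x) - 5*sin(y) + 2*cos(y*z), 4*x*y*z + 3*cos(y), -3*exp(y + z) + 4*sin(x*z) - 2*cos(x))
4*x*z + 4*x*cos(x*z) + 4*exp(x) - 3*exp(y + z) - 3*sin(y)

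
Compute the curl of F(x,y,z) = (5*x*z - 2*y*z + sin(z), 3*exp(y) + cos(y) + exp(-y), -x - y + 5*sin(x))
(-1, 5*x - 2*y - 5*cos(x) + cos(z) + 1, 2*z)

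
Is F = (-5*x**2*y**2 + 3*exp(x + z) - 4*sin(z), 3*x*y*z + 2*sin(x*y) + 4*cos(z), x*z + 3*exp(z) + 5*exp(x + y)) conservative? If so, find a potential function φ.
No, ∇×F = (-3*x*y + 5*exp(x + y) + 4*sin(z), -z - 5*exp(x + y) + 3*exp(x + z) - 4*cos(z), y*(10*x**2 + 3*z + 2*cos(x*y))) ≠ 0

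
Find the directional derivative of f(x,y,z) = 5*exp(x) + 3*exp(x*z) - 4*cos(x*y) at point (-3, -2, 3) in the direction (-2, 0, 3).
sqrt(13)*(16*exp(9)*sin(6) - 10*exp(6) - 45)*exp(-9)/13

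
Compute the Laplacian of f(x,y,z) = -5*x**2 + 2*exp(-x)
-10 + 2*exp(-x)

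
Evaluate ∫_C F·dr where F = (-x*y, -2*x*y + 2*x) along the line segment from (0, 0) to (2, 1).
-2/3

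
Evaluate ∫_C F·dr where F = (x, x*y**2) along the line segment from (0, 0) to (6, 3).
117/2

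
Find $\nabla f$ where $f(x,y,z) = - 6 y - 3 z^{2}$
(0, -6, -6*z)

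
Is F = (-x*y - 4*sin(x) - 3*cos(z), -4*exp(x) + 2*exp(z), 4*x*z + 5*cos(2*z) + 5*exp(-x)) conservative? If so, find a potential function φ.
No, ∇×F = (-2*exp(z), -4*z + 3*sin(z) + 5*exp(-x), x - 4*exp(x)) ≠ 0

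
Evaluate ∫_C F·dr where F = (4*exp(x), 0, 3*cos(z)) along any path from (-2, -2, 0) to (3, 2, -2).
-3*sin(2) - 4*exp(-2) + 4*exp(3)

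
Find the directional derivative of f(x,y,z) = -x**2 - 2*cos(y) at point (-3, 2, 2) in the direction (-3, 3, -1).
6*sqrt(19)*(-3 + sin(2))/19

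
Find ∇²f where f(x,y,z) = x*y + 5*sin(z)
-5*sin(z)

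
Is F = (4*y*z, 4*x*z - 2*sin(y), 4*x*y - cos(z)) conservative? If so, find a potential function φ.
Yes, F is conservative. φ = 4*x*y*z - sin(z) + 2*cos(y)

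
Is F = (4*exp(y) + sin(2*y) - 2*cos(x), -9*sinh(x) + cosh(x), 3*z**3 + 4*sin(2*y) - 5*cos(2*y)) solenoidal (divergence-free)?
No, ∇·F = 9*z**2 + 2*sin(x)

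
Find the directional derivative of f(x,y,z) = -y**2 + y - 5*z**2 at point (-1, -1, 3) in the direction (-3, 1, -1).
3*sqrt(11)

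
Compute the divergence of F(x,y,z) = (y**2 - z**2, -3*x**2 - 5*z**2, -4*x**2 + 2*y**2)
0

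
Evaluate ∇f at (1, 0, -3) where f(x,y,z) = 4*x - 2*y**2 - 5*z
(4, 0, -5)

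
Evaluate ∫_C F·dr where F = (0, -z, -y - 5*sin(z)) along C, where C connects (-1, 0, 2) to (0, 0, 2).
0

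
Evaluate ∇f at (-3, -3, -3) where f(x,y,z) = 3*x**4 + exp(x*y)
(-3*exp(9) - 324, -3*exp(9), 0)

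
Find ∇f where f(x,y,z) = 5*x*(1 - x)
(5 - 10*x, 0, 0)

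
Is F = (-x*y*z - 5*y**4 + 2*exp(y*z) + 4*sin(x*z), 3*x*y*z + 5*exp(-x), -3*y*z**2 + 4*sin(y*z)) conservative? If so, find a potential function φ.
No, ∇×F = (-3*x*y - 3*z**2 + 4*z*cos(y*z), -x*y + 4*x*cos(x*z) + 2*y*exp(y*z), x*z + 20*y**3 + 3*y*z - 2*z*exp(y*z) - 5*exp(-x)) ≠ 0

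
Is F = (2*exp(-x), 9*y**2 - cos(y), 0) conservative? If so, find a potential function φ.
Yes, F is conservative. φ = 3*y**3 - sin(y) - 2*exp(-x)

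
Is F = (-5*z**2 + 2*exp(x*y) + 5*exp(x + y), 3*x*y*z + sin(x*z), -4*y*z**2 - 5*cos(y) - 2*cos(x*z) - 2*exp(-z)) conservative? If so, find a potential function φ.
No, ∇×F = (-3*x*y - x*cos(x*z) - 4*z**2 + 5*sin(y), -2*z*(sin(x*z) + 5), -2*x*exp(x*y) + 3*y*z + z*cos(x*z) - 5*exp(x + y)) ≠ 0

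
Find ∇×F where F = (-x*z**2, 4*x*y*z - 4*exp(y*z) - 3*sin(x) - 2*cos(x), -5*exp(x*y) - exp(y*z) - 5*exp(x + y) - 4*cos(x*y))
(-4*x*y - 5*x*exp(x*y) + 4*x*sin(x*y) + 4*y*exp(y*z) - z*exp(y*z) - 5*exp(x + y), -2*x*z + 5*y*exp(x*y) - 4*y*sin(x*y) + 5*exp(x + y), 4*y*z + 2*sin(x) - 3*cos(x))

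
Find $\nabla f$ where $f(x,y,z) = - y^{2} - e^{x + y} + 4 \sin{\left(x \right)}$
(-exp(x + y) + 4*cos(x), -2*y - exp(x + y), 0)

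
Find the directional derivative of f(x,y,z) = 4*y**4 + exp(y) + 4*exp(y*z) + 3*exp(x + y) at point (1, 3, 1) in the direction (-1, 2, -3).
sqrt(14)*(-26*exp(3) + 3*exp(4) + 864)/14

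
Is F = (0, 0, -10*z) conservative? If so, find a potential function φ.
Yes, F is conservative. φ = -5*z**2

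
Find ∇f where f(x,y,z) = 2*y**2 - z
(0, 4*y, -1)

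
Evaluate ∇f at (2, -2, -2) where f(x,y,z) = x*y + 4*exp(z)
(-2, 2, 4*exp(-2))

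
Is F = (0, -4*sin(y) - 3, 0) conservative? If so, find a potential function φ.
Yes, F is conservative. φ = -3*y + 4*cos(y)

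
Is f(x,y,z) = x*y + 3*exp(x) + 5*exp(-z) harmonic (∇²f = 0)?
No, ∇²f = 3*exp(x) + 5*exp(-z)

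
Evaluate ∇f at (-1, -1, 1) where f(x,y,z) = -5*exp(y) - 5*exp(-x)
(5*E, -5*exp(-1), 0)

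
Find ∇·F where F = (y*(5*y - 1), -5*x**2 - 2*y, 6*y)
-2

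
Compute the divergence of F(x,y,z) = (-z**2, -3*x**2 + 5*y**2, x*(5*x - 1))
10*y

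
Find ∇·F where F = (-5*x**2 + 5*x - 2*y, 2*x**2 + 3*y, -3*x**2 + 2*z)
10 - 10*x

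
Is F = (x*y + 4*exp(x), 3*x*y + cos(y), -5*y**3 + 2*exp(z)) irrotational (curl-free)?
No, ∇×F = (-15*y**2, 0, -x + 3*y)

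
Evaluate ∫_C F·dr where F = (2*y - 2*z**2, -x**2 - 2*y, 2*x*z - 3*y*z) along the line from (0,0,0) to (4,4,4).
-256/3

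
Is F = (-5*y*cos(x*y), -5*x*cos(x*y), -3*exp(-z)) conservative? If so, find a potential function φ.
Yes, F is conservative. φ = -5*sin(x*y) + 3*exp(-z)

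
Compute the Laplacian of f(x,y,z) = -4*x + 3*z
0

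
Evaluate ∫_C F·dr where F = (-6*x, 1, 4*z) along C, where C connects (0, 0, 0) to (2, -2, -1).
-12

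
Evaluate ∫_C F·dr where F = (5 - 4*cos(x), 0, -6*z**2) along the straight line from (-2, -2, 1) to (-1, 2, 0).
-4*sin(2) + 4*sin(1) + 7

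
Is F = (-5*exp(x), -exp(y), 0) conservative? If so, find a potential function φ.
Yes, F is conservative. φ = -5*exp(x) - exp(y)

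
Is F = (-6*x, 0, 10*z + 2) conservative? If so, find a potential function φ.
Yes, F is conservative. φ = -3*x**2 + 5*z**2 + 2*z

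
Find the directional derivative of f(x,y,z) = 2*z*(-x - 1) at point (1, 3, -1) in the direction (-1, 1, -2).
sqrt(6)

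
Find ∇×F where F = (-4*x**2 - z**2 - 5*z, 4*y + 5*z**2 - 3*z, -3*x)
(3 - 10*z, -2*z - 2, 0)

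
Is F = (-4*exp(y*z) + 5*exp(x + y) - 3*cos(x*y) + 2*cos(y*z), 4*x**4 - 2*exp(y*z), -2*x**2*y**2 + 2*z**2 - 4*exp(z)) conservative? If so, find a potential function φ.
No, ∇×F = (2*y*(-2*x**2 + exp(y*z)), 2*y*(2*x*y - 2*exp(y*z) - sin(y*z)), 16*x**3 - 3*x*sin(x*y) + 4*z*exp(y*z) + 2*z*sin(y*z) - 5*exp(x + y)) ≠ 0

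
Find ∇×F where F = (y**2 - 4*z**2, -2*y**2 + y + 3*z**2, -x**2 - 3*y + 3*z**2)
(-6*z - 3, 2*x - 8*z, -2*y)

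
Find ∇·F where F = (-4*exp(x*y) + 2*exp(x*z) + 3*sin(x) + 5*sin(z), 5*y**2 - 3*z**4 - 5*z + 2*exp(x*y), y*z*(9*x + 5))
9*x*y + 2*x*exp(x*y) - 4*y*exp(x*y) + 15*y + 2*z*exp(x*z) + 3*cos(x)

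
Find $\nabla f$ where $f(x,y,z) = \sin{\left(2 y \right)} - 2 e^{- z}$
(0, 2*cos(2*y), 2*exp(-z))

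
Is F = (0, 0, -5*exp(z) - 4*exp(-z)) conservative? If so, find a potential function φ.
Yes, F is conservative. φ = -5*exp(z) + 4*exp(-z)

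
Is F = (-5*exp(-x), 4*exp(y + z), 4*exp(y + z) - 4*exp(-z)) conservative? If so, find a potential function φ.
Yes, F is conservative. φ = 4*exp(y + z) + 4*exp(-z) + 5*exp(-x)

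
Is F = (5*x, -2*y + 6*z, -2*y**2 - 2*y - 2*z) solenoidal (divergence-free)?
No, ∇·F = 1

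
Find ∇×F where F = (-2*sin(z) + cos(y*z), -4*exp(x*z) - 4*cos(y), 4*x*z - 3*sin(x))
(4*x*exp(x*z), -y*sin(y*z) - 4*z + 3*cos(x) - 2*cos(z), z*(-4*exp(x*z) + sin(y*z)))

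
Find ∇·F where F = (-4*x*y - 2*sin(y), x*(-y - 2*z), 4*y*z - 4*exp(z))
-x - 4*exp(z)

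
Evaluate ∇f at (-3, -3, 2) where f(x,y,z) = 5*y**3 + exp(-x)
(-exp(3), 135, 0)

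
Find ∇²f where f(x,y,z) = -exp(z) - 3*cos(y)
-exp(z) + 3*cos(y)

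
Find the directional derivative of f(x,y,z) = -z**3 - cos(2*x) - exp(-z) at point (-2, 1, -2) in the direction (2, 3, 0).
-4*sqrt(13)*sin(4)/13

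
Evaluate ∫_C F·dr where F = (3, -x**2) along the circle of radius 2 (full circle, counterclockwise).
0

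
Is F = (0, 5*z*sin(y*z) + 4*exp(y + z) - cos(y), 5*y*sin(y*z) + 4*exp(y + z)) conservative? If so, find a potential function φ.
Yes, F is conservative. φ = 4*exp(y + z) - sin(y) - 5*cos(y*z)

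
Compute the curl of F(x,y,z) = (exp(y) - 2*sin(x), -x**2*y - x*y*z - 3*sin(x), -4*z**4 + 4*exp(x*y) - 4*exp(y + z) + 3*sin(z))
(x*y + 4*x*exp(x*y) - 4*exp(y + z), -4*y*exp(x*y), -2*x*y - y*z - exp(y) - 3*cos(x))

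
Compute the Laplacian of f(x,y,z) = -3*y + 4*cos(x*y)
-4*(x**2 + y**2)*cos(x*y)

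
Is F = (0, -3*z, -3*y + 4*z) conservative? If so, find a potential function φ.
Yes, F is conservative. φ = z*(-3*y + 2*z)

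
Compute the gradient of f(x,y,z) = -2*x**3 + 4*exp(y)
(-6*x**2, 4*exp(y), 0)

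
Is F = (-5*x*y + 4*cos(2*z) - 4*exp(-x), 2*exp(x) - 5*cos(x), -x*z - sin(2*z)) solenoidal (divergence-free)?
No, ∇·F = -x - 5*y - 2*cos(2*z) + 4*exp(-x)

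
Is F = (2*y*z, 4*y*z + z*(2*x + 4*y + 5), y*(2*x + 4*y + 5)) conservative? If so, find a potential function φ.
Yes, F is conservative. φ = y*z*(2*x + 4*y + 5)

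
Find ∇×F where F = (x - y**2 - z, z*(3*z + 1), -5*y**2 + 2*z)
(-10*y - 6*z - 1, -1, 2*y)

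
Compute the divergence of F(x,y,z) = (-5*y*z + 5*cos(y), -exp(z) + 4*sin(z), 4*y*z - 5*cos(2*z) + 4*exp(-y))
4*y + 10*sin(2*z)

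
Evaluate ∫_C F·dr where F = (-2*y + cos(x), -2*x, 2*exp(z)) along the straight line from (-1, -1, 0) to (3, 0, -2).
sin(3) + 2*exp(-2) + sin(1)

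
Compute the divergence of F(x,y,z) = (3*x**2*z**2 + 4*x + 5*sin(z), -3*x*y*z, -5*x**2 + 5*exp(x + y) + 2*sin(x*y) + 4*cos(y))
6*x*z**2 - 3*x*z + 4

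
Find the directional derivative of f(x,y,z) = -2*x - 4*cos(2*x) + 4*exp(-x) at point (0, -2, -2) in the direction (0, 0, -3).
0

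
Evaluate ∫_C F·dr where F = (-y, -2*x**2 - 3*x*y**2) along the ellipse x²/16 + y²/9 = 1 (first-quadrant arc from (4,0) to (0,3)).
-64 - 69*pi/4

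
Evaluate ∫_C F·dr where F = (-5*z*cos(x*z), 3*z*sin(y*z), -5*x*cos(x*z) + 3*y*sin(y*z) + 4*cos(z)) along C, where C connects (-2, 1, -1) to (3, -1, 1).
-5*sin(3) + 5*sin(2) + 8*sin(1)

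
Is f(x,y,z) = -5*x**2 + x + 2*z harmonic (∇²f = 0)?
No, ∇²f = -10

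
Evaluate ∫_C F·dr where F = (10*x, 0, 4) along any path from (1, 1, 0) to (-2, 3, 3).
27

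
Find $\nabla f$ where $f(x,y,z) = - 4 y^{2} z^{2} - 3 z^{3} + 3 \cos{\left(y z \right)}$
(0, -z*(8*y*z + 3*sin(y*z)), -8*y**2*z - 3*y*sin(y*z) - 9*z**2)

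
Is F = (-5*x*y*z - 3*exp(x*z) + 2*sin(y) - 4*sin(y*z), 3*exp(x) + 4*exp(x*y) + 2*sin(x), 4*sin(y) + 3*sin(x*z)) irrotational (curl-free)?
No, ∇×F = (4*cos(y), -5*x*y - 3*x*exp(x*z) - 4*y*cos(y*z) - 3*z*cos(x*z), 5*x*z + 4*y*exp(x*y) + 4*z*cos(y*z) + 3*exp(x) + 2*cos(x) - 2*cos(y))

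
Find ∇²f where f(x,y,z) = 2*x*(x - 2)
4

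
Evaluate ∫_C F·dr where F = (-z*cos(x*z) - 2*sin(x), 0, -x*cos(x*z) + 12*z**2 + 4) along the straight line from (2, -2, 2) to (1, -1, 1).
-32 - sin(1) + sin(4) - 2*cos(2) + 2*cos(1)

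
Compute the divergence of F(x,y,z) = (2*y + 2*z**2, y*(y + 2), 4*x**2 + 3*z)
2*y + 5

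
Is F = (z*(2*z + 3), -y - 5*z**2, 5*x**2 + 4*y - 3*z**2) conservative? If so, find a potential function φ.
No, ∇×F = (10*z + 4, -10*x + 4*z + 3, 0) ≠ 0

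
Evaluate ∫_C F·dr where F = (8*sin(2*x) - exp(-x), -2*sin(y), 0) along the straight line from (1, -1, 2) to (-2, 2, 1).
6*cos(2) - 2*cos(1) - exp(-1) - 4*cos(4) + exp(2)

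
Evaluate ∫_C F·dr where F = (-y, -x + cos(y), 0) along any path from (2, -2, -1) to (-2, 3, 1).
sin(3) + sin(2) + 2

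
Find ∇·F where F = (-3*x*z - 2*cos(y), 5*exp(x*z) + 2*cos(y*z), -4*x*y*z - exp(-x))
-4*x*y - 2*z*sin(y*z) - 3*z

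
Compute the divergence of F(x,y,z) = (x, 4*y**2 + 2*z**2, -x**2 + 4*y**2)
8*y + 1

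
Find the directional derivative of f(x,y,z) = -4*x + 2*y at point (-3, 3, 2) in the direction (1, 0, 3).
-2*sqrt(10)/5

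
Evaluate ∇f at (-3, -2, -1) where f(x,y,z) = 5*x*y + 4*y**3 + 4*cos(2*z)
(-10, 33, 8*sin(2))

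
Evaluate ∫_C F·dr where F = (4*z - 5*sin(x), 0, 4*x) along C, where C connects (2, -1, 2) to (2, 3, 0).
-16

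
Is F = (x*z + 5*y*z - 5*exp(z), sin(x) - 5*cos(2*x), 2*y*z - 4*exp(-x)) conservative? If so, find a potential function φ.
No, ∇×F = (2*z, x + 5*y - 5*exp(z) - 4*exp(-x), -5*z + 10*sin(2*x) + cos(x)) ≠ 0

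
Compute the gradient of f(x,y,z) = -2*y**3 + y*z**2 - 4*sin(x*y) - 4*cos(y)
(-4*y*cos(x*y), -4*x*cos(x*y) - 6*y**2 + z**2 + 4*sin(y), 2*y*z)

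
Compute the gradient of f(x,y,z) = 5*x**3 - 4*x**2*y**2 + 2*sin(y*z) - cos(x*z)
(15*x**2 - 8*x*y**2 + z*sin(x*z), -8*x**2*y + 2*z*cos(y*z), x*sin(x*z) + 2*y*cos(y*z))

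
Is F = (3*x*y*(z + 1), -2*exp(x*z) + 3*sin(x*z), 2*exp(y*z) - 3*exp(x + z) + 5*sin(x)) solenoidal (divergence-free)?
No, ∇·F = 3*y*(z + 1) + 2*y*exp(y*z) - 3*exp(x + z)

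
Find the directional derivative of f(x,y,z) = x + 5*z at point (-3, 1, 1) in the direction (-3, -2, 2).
7*sqrt(17)/17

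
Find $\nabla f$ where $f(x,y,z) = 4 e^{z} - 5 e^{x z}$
(-5*z*exp(x*z), 0, -5*x*exp(x*z) + 4*exp(z))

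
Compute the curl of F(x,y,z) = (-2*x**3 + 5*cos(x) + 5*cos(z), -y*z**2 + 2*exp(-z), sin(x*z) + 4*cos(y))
(2*y*z - 4*sin(y) + 2*exp(-z), -z*cos(x*z) - 5*sin(z), 0)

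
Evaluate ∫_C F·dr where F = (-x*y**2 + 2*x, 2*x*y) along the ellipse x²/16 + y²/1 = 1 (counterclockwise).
0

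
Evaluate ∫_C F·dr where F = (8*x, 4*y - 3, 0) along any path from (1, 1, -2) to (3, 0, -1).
33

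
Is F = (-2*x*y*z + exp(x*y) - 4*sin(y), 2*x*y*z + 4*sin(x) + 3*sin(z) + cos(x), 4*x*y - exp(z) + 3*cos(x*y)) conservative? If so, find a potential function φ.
No, ∇×F = (-2*x*y - 3*x*sin(x*y) + 4*x - 3*cos(z), y*(-2*x + 3*sin(x*y) - 4), 2*x*z - x*exp(x*y) + 2*y*z - sin(x) + 4*cos(x) + 4*cos(y)) ≠ 0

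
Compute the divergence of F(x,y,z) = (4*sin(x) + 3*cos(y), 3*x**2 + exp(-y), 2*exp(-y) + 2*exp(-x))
4*cos(x) - exp(-y)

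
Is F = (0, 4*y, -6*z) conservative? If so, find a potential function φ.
Yes, F is conservative. φ = 2*y**2 - 3*z**2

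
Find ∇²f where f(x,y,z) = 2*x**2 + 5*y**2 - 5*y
14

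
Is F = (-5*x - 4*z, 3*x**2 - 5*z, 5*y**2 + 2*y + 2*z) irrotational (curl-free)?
No, ∇×F = (10*y + 7, -4, 6*x)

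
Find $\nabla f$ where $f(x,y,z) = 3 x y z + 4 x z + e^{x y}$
(3*y*z + y*exp(x*y) + 4*z, x*(3*z + exp(x*y)), x*(3*y + 4))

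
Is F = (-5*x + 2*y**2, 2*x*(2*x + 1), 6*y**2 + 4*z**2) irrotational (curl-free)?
No, ∇×F = (12*y, 0, 8*x - 4*y + 2)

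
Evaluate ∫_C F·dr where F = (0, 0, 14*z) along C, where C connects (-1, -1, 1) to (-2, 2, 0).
-7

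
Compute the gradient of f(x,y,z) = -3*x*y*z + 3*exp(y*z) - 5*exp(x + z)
(-3*y*z - 5*exp(x + z), 3*z*(-x + exp(y*z)), -3*x*y + 3*y*exp(y*z) - 5*exp(x + z))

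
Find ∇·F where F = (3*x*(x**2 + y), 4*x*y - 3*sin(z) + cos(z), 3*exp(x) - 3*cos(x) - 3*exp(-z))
9*x**2 + 4*x + 3*y + 3*exp(-z)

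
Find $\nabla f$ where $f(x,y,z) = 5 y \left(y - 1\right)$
(0, 10*y - 5, 0)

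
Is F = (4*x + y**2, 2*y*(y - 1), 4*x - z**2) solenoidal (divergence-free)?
No, ∇·F = 4*y - 2*z + 2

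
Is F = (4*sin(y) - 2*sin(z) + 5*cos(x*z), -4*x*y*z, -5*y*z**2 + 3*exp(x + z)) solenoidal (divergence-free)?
No, ∇·F = -4*x*z - 10*y*z - 5*z*sin(x*z) + 3*exp(x + z)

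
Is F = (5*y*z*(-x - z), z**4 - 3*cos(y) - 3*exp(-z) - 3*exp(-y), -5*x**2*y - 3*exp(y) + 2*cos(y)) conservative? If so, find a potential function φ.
No, ∇×F = (-5*x**2 - 4*z**3 - 3*exp(y) - 2*sin(y) - 3*exp(-z), 5*y*(x - 2*z), 5*z*(x + z)) ≠ 0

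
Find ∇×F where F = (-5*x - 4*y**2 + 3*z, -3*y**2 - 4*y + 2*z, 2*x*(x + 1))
(-2, 1 - 4*x, 8*y)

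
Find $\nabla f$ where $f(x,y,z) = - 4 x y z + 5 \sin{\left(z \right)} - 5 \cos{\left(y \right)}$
(-4*y*z, -4*x*z + 5*sin(y), -4*x*y + 5*cos(z))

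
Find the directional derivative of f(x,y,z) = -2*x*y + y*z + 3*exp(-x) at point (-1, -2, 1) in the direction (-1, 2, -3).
sqrt(14)*(8 + 3*E)/14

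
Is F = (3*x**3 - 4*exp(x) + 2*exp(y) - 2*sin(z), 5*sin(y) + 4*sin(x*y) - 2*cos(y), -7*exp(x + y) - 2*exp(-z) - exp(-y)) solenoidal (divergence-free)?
No, ∇·F = 9*x**2 + 4*x*cos(x*y) - 4*exp(x) + 2*sin(y) + 5*cos(y) + 2*exp(-z)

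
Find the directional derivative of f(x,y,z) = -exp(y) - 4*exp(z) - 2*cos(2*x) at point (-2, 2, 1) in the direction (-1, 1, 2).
sqrt(6)*(-8*E - exp(2) + 4*sin(4))/6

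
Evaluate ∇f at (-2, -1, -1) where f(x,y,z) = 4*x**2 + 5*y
(-16, 5, 0)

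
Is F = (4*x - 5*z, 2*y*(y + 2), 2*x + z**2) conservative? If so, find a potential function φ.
No, ∇×F = (0, -7, 0) ≠ 0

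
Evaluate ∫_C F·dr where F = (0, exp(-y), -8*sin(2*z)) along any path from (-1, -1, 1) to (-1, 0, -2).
4*cos(4) - 1 - 4*cos(2) + E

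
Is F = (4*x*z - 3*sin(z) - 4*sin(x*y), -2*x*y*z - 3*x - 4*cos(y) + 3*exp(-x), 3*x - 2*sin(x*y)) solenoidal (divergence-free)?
No, ∇·F = -2*x*z - 4*y*cos(x*y) + 4*z + 4*sin(y)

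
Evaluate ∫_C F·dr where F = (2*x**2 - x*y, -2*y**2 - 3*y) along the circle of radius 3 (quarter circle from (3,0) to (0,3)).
-81/2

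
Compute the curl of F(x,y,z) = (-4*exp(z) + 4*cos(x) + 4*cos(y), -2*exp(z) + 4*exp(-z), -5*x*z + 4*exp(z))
(2*exp(z) + 4*exp(-z), 5*z - 4*exp(z), 4*sin(y))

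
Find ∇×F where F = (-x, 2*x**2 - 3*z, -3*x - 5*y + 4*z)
(-2, 3, 4*x)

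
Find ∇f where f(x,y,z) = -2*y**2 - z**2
(0, -4*y, -2*z)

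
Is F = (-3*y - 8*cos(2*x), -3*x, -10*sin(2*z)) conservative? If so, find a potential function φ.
Yes, F is conservative. φ = -3*x*y - 4*sin(2*x) + 5*cos(2*z)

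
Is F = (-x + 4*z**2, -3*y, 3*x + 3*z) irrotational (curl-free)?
No, ∇×F = (0, 8*z - 3, 0)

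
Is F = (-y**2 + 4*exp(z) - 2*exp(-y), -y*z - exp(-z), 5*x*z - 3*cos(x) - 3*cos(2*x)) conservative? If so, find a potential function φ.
No, ∇×F = (y - exp(-z), -5*z + 4*exp(z) - 3*sin(x) - 6*sin(2*x), 2*y - 2*exp(-y)) ≠ 0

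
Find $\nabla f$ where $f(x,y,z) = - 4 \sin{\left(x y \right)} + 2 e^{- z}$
(-4*y*cos(x*y), -4*x*cos(x*y), -2*exp(-z))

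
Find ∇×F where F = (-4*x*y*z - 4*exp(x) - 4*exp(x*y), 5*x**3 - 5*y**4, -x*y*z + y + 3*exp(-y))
(-x*z + 1 - 3*exp(-y), y*(-4*x + z), x*(15*x + 4*z + 4*exp(x*y)))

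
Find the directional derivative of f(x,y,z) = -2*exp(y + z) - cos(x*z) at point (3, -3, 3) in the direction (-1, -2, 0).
sqrt(5)*(4 - 3*sin(9))/5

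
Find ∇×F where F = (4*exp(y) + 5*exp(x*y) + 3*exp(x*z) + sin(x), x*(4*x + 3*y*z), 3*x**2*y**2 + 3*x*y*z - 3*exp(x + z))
(3*x*(2*x*y - y + z), -6*x*y**2 + 3*x*exp(x*z) - 3*y*z + 3*exp(x + z), -5*x*exp(x*y) + 8*x + 3*y*z - 4*exp(y))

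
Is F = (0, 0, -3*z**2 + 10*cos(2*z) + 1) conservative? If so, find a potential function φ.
Yes, F is conservative. φ = -z**3 + z + 5*sin(2*z)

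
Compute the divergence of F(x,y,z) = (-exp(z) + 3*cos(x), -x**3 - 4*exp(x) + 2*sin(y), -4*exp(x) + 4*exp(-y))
-3*sin(x) + 2*cos(y)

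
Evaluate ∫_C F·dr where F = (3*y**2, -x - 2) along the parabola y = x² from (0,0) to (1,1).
-31/15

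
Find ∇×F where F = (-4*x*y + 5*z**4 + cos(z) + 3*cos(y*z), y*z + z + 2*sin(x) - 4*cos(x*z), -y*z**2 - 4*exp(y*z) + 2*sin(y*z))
(-4*x*sin(x*z) - y - z**2 - 4*z*exp(y*z) + 2*z*cos(y*z) - 1, -3*y*sin(y*z) + 20*z**3 - sin(z), 4*x + 4*z*sin(x*z) + 3*z*sin(y*z) + 2*cos(x))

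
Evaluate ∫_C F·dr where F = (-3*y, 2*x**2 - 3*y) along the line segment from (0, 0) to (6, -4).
-84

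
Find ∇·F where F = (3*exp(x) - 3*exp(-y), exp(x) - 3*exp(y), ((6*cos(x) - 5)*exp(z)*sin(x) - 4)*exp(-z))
3*exp(x) - 3*exp(y) + 4*exp(-z)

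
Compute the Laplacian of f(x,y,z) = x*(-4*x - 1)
-8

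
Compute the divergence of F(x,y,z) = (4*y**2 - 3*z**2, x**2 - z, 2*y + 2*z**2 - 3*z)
4*z - 3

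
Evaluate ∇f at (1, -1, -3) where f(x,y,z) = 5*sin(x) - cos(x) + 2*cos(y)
(sin(1) + 5*cos(1), 2*sin(1), 0)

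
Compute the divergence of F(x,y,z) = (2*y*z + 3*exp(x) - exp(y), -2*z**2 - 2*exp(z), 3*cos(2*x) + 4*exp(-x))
3*exp(x)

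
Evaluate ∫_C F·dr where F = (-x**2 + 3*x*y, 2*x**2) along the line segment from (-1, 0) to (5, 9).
327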